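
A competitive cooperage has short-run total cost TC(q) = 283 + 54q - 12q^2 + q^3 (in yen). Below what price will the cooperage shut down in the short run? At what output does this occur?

Short-run supply begins at min AVC. From VC = 54q - 12q^2 + q^3, AVC = 54 - 12q + q^2.
dAVC/dq = -12 + 2q = 0 gives q = 6. min AVC = 54 - 12·6 + 6^2 = 18.
So the shutdown price is ¥18.

¥18 per unit, at q = 6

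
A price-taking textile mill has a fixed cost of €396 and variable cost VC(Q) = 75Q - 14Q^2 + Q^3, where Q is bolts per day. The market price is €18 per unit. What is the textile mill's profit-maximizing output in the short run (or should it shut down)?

Strip out fixed cost: VC = 75Q - 14Q^2 + Q^3. Then AVC = 75 - 14Q + Q^2 and MC = 75 - 28Q + 3Q^2.
AVC is minimized where dAVC/dQ = -14 + 2Q = 0, at Q = 7; min AVC = 75 - 14·7 + 7^2 = €26.
Since P = €18 < min AVC = €26, price fails to cover variable cost at any output.
Best response: produce nothing and absorb the €396 fixed cost.

Shut down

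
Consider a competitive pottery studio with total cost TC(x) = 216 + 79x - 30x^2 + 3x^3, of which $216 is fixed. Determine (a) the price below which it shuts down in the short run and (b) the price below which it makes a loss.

AVC = 79 - 30x + 3x^2; minimized at x = 5, giving min AVC = $4. That is the shutdown price.
ATC = 216/x + 79 - 30x + 3x^2. Setting dATC/dx = −216/x^2 − 30 + 6x = 0 gives x = 6 (since 6·6^3 − 30·6^2 = 216).
min ATC = 216/6 + 79 − 30·6 + 3·6^2 = $43. That is the break-even price.
For $4 ≤ P < $43 the firm produces at a loss; below $4 it shuts down.

Shutdown price = $4; break-even price = $43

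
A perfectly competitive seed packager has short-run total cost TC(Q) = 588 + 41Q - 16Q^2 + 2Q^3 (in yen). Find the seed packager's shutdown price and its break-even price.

AVC = 41 - 16Q + 2Q^2; minimized at Q = 4, giving min AVC = ¥9. That is the shutdown price.
ATC = 588/Q + 41 - 16Q + 2Q^2. Setting dATC/dQ = −588/Q^2 − 16 + 4Q = 0 gives Q = 7 (since 4·7^3 − 16·7^2 = 588).
min ATC = 588/7 + 41 − 16·7 + 2·7^2 = ¥111. That is the break-even price.
For ¥9 ≤ P < ¥111 the firm produces at a loss; below ¥9 it shuts down.

Shutdown price = ¥9; break-even price = ¥111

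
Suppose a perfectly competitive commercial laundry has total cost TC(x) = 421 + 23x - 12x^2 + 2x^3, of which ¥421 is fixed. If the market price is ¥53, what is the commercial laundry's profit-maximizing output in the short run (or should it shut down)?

Produce at x = 5

Strip out fixed cost: VC = 23x - 12x^2 + 2x^3. Then AVC = 23 - 12x + 2x^2 and MC = 23 - 24x + 6x^2.
AVC is minimized where dAVC/dx = -12 + 4x = 0, at x = 3; min AVC = 23 - 12·3 + 2·3^2 = ¥5.
P = ¥53 exceeds min AVC = ¥5, so the firm stays open.
Set P = MC: 53 = 23 - 24x + 6x^2 → -30 - 24x + 6x^2 = 0. The roots are x = -1 and x = 5; the profit-maximizing output is on the rising part of MC, so x* = 5.
Check: AVC at x = 5 is ¥13 ≤ P, so revenue covers variable cost.
Profit = P·x − TC = 53·5 − 486 = -¥221, a loss, but smaller than the ¥421 fixed cost the firm would lose by shutting down.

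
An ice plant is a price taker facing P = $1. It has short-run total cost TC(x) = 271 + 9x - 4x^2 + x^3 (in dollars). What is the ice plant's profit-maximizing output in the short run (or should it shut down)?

Shut down

Strip out fixed cost: VC = 9x - 4x^2 + x^3. Then AVC = 9 - 4x + x^2 and MC = 9 - 8x + 3x^2.
AVC is minimized where dAVC/dx = -4 + 2x = 0, at x = 2; min AVC = 9 - 4·2 + 2^2 = $5.
P = $1 lies below min AVC = $5; no output level covers variable cost.
The firm minimizes its loss by shutting down and losing only its fixed cost of $271.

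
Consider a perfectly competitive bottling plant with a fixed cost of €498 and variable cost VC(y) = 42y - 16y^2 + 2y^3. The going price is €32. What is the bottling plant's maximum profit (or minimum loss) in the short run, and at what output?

Profit = -€398 at y = 5

AVC = 42 - 16y + 2y^2 has its minimum €10 at y = 4; price €32 clears that bar, so the firm operates.
With MC = 42 - 32y + 6y^2, P = MC on the upward-sloping part at y* = 5.
TR = 32·5 = 160. TC = 498 + 60 = 558. Profit = 160 − 558 = -€398.
By producing, the firm covers all variable cost plus €100 of fixed cost; shutting down would lose the full €498.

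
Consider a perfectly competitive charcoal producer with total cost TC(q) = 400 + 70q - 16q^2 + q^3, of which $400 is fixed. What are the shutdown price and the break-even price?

Shutdown price = $6; break-even price = $50

AVC = 70 - 16q + q^2; minimized at q = 8, giving min AVC = $6. That is the shutdown price.
ATC = 400/q + 70 - 16q + q^2. Setting dATC/dq = −400/q^2 − 16 + 2q = 0 gives q = 10 (since 2·10^3 − 16·10^2 = 400).
min ATC = 400/10 + 70 − 16·10 + 10^2 = $50. That is the break-even price.
For $6 ≤ P < $50 the firm produces at a loss; below $6 it shuts down.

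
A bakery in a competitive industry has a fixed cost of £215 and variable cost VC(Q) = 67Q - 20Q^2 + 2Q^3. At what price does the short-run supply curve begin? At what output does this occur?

Short-run supply begins at min AVC. From VC = 67Q - 20Q^2 + 2Q^3, AVC = 67 - 20Q + 2Q^2.
dAVC/dQ = -20 + 4Q = 0 gives Q = 5. min AVC = 67 - 20·5 + 2·5^2 = 17.
The firm shuts down for any P below £17.

£17 per unit, at Q = 5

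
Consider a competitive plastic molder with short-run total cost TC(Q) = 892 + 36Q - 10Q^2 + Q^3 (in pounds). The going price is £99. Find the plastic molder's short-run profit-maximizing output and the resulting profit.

AVC = 36 - 10Q + Q^2 has its minimum £11 at Q = 5; price £99 clears that bar, so the firm operates.
With MC = 36 - 20Q + 3Q^2, P = MC on the upward-sloping part at Q* = 9.
TR = 99·9 = 891. TC = 892 + 243 = 1135. Profit = 891 − 1135 = -£244.
By producing, the firm covers all variable cost plus £648 of fixed cost; shutting down would lose the full £892.

Profit = -£244 at Q = 9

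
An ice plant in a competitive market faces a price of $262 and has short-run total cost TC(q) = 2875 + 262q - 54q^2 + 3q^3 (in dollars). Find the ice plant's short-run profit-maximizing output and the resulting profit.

AVC = 262 - 54q + 3q^2 has its minimum $19 at q = 9; price $262 clears that bar, so the firm operates.
With MC = 262 - 108q + 9q^2, P = MC on the upward-sloping part at q* = 12.
TR = 262·12 = 3144. TC = 2875 + 552 = 3427. Profit = 3144 − 3427 = -$283.
Shutting down would mean losing the fixed cost of $2875, so operating at a loss of $283 is better by $2592.

Profit = -$283 at q = 12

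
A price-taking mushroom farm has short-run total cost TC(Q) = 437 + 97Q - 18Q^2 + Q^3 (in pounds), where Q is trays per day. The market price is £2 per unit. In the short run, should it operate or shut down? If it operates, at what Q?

Shut down

Variable cost is VC = 97Q - 18Q^2 + Q^3, so AVC = VC/Q = 97 - 18Q + Q^2 and MC = dTC/dQ = 97 - 36Q + 3Q^2.
AVC is minimized where dAVC/dQ = -18 + 2Q = 0, at Q = 9; min AVC = 97 - 18·9 + 9^2 = £16.
With P < min AVC (£2 < £16), every unit sold adds to the loss.
The firm minimizes its loss by shutting down and losing only its fixed cost of £437.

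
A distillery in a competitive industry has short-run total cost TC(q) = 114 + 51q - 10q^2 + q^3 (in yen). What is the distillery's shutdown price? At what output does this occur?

The firm shuts down when price falls below the minimum of average variable cost. AVC = VC/q = 51 - 10q + q^2.
At the minimum of AVC, MC = AVC. MC = 51 - 20q + 3q^2; setting MC = AVC gives 2q^2 - 10q = 0, so q = 5. min AVC = 26.
So the shutdown price is ¥26.

¥26 per unit, at q = 5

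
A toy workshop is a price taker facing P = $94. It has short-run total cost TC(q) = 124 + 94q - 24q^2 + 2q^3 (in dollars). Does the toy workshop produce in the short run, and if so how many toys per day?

From TC, MC = TC'(q) = 94 - 48q + 6q^2 and AVC = VC/q = 94 - 24q + 2q^2.
AVC is minimized where dAVC/dq = -24 + 4q = 0, at q = 6; min AVC = 94 - 24·6 + 2·6^2 = $22.
P = $94 exceeds min AVC = $22, so the firm stays open.
P = MC gives -48q + 6q^2 = 0, with roots 0 and 8. Take the larger (rising MC): q* = 8.
Check: AVC at q = 8 is $30 ≤ P, so revenue covers variable cost.
Profit = P·q − TC = 94·8 − 364 = $388.

Produce at q = 8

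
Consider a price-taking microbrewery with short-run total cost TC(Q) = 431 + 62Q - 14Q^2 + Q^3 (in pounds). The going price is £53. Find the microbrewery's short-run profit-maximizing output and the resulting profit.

Profit = -£107 at Q = 9

AVC = 62 - 14Q + Q^2 has its minimum £13 at Q = 7; price £53 clears that bar, so the firm operates.
With MC = 62 - 28Q + 3Q^2, P = MC on the upward-sloping part at Q* = 9.
TR = 53·9 = 477. TC = 431 + 153 = 584. Profit = 477 − 584 = -£107.
Shutting down would mean losing the fixed cost of £431, so operating at a loss of £107 is better by £324.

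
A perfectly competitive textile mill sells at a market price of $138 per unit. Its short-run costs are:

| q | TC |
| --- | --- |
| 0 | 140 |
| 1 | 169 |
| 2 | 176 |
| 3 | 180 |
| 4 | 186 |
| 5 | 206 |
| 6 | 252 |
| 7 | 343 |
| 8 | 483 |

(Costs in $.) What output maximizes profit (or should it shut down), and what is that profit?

q = 7; profit = $623

Profit at each row (π = 138q − TC): q=0: -140; q=1: -31; q=2: 100; q=3: 234; q=4: 366; q=5: 484; q=6: 576; q=7: 623; q=8: 621.
Profit is maximized at q = 7. AVC there is 203/7 = $29 ≤ P, so producing beats shutting down (which would give -$140).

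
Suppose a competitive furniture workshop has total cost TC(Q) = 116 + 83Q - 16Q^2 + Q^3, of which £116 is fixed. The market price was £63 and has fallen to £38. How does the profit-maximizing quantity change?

Output falls from 10 to 9

MC = 83 - 32Q + 3Q^2; the shutdown threshold is min AVC = £19 (at Q = 8).
At P = £63 ≥ min AVC, set P = MC on the rising branch: Q = 10.
At P = £38 ≥ min AVC, set P = MC: Q = 9. The firm stays open but cuts output.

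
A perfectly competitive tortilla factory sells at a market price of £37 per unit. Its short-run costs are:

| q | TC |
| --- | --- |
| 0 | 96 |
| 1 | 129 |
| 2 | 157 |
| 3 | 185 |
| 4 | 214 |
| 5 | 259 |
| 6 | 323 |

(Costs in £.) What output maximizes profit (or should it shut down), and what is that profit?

q = 4; profit = -£66

Tabulate TR − TC: q=0: -96; q=1: -92; q=2: -83; q=3: -74; q=4: -66; q=5: -74; q=6: -101.
Profit is maximized at q = 4. AVC there is 118/4 = £29.50 ≤ P, so producing beats shutting down (which would give -£96).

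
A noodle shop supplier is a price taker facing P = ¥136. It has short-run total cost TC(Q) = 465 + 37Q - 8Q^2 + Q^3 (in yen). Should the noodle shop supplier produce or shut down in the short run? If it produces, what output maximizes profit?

Strip out fixed cost: VC = 37Q - 8Q^2 + Q^3. Then AVC = 37 - 8Q + Q^2 and MC = 37 - 16Q + 3Q^2.
AVC hits its minimum where MC = AVC, at Q = 4, giving min AVC = 37 - 8·4 + 4^2 = ¥21.
P = ¥136 exceeds min AVC = ¥21, so the firm stays open.
Solving P = MC: -99 - 16Q + 3Q^2 = 0 ⇒ Q = -11/3 or 9. On the upward-sloping branch, Q* = 9.
Check: AVC at Q = 9 is ¥46 ≤ P, so revenue covers variable cost.
Profit = P·Q − TC = 136·9 − 879 = ¥345.

Produce at Q = 9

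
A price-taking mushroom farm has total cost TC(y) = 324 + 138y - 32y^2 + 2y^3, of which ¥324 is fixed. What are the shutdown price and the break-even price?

Shutdown price = min AVC. AVC = 138 - 32y + 2y^2, with vertex at y = 8 and minimum ¥10.
ATC = 324/y + 138 - 32y + 2y^2. Setting dATC/dy = −324/y^2 − 32 + 4y = 0 gives y = 9 (since 4·9^3 − 32·9^2 = 324).
min ATC = 324/9 + 138 − 32·9 + 2·9^2 = ¥48. That is the break-even price.
Between these two prices the firm operates at a loss; above ¥48 it earns a profit.

Shutdown price = ¥10; break-even price = ¥48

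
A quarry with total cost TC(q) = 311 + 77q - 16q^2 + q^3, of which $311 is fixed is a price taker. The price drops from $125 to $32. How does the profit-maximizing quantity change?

AVC = 77 - 16q + q^2, minimized at q = 8 where min AVC = $13. MC = 77 - 32q + 3q^2.
At P = $125 ≥ min AVC, set P = MC on the rising branch: q = 12.
At P = $32 ≥ min AVC, set P = MC: q = 9. The firm stays open but cuts output.

Output falls from 12 to 9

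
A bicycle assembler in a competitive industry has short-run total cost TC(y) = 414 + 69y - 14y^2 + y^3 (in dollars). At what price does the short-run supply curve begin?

The shutdown price is the minimum of AVC. VC = 69y - 14y^2 + y^3, so AVC = 69 - 14y + y^2.
At the minimum of AVC, MC = AVC. MC = 69 - 28y + 3y^2; setting MC = AVC gives 2y^2 - 14y = 0, so y = 7. min AVC = 20.
For P < $20 the firm produces nothing.

$20 per unit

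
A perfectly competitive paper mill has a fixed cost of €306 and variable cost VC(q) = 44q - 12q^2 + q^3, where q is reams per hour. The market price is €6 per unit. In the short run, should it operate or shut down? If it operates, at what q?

Shut down

Variable cost is VC = 44q - 12q^2 + q^3, so AVC = VC/q = 44 - 12q + q^2 and MC = dTC/dq = 44 - 24q + 3q^2.
AVC is minimized where dAVC/dq = -12 + 2q = 0, at q = 6; min AVC = 44 - 12·6 + 6^2 = €8.
Since P = €6 < min AVC = €8, price fails to cover variable cost at any output.
Best response: produce nothing and absorb the €306 fixed cost.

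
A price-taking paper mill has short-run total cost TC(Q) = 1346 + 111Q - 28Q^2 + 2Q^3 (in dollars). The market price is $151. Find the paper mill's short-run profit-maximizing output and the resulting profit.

Profit = -$146 at Q = 10

AVC = 111 - 28Q + 2Q^2 has its minimum $13 at Q = 7; price $151 clears that bar, so the firm operates.
With MC = 111 - 56Q + 6Q^2, P = MC on the upward-sloping part at Q* = 10.
TR = 151·10 = 1510. TC = 1346 + 310 = 1656. Profit = 1510 − 1656 = -$146.
That loss of $146 beats the $1346 the firm would lose by shutting down; producing recovers $1200 of fixed cost.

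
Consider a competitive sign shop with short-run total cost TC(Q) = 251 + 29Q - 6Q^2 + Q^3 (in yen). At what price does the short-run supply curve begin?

The shutdown price is the minimum of AVC. VC = 29Q - 6Q^2 + Q^3, so AVC = 29 - 6Q + Q^2.
At the minimum of AVC, MC = AVC. MC = 29 - 12Q + 3Q^2; setting MC = AVC gives 2Q^2 - 6Q = 0, so Q = 3. min AVC = 20.
For P < ¥20 the firm produces nothing.

¥20 per unit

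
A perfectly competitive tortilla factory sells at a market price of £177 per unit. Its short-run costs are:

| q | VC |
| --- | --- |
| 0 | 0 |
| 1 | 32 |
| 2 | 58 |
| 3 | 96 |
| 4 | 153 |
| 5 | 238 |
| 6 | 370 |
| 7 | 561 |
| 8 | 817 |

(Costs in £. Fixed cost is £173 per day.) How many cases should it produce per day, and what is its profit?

Tabulate TR − TC: q=0: -173; q=1: -28; q=2: 123; q=3: 262; q=4: 382; q=5: 474; q=6: 519; q=7: 505; q=8: 426.
Profit is maximized at q = 6. AVC there is 370/6 = £61.67 ≤ P, so producing beats shutting down (which would give -£173).

q = 6; profit = £519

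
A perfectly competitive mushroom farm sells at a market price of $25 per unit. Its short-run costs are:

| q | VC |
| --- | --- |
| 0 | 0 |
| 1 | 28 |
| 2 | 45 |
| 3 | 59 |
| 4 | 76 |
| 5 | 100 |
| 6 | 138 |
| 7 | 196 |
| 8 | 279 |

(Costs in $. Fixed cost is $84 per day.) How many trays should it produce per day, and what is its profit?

q = 5; profit = -$59

Compute π = P·q − TC at each output: q=0: -84; q=1: -87; q=2: -79; q=3: -68; q=4: -60; q=5: -59; q=6: -72; q=7: -105; q=8: -163.
Profit is maximized at q = 5. AVC there is 100/5 = $20 ≤ P, so producing beats shutting down (which would give -$84).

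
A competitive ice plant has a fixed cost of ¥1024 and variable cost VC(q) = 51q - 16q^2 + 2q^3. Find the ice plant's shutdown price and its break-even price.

Shutdown price = ¥19; break-even price = ¥179

AVC = 51 - 16q + 2q^2; minimized at q = 4, giving min AVC = ¥19. That is the shutdown price.
ATC = 1024/q + 51 - 16q + 2q^2. Setting dATC/dq = −1024/q^2 − 16 + 4q = 0 gives q = 8 (since 4·8^3 − 16·8^2 = 1024).
min ATC = 1024/8 + 51 − 16·8 + 2·8^2 = ¥179. That is the break-even price.
For ¥19 ≤ P < ¥179 the firm produces at a loss; below ¥19 it shuts down.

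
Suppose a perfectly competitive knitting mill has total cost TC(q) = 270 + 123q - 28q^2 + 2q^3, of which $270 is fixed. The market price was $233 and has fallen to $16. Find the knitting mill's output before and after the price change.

AVC = 123 - 28q + 2q^2, minimized at q = 7 where min AVC = $25. MC = 123 - 56q + 6q^2.
With P = $233 above the shutdown price, P = MC gives q = 11.
At P = $16 < min AVC = $25, price no longer covers variable cost at any output, so the firm shuts down: q = 0.

Output falls from 11 to 0 (the firm shuts down)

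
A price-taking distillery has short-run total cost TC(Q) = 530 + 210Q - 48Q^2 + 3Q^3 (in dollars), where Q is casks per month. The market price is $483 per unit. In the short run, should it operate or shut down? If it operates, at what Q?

Produce at Q = 13

From TC, MC = TC'(Q) = 210 - 96Q + 9Q^2 and AVC = VC/Q = 210 - 48Q + 3Q^2.
The AVC parabola has its vertex at Q = 48/6 = 8, where AVC = 210 - 48·8 + 3·8^2 = $18.
P = $483 exceeds min AVC = $18, so the firm stays open.
Set P = MC: 483 = 210 - 96Q + 9Q^2 → -273 - 96Q + 9Q^2 = 0. The roots are Q = -7/3 and Q = 13; the profit-maximizing output is on the rising part of MC, so Q* = 13.
Check: AVC at Q = 13 is $93 ≤ P, so revenue covers variable cost.
Profit = P·Q − TC = 483·13 − 1739 = $4540.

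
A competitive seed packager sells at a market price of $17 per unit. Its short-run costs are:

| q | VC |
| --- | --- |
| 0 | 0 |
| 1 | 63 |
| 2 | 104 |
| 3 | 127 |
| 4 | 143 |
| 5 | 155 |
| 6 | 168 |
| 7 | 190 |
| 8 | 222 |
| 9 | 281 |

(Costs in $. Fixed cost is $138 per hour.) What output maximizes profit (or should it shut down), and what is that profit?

q = 0 (shut down); profit = -$138

Profit at each row (π = 17q − TC): q=0: -138; q=1: -184; q=2: -208; q=3: -214; q=4: -213; q=5: -208; q=6: -204; q=7: -209; q=8: -224; q=9: -266.
Profit is highest at q = 0. Equivalently, the lowest AVC in the table is 190/7 ≈ $27.14 at q = 7, and P = $17 falls below it — price never covers variable cost, so the firm shuts down and loses only its fixed cost.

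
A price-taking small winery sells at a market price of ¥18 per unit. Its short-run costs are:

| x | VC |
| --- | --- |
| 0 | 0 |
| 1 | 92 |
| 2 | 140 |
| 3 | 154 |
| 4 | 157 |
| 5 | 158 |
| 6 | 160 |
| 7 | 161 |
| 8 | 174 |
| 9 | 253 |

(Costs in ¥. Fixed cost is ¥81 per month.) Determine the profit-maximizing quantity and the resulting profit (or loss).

x = 0 (shut down); profit = -¥81

Tabulate TR − TC: x=0: -81; x=1: -155; x=2: -185; x=3: -181; x=4: -166; x=5: -149; x=6: -133; x=7: -116; x=8: -111; x=9: -172.
Profit is highest at x = 0. Equivalently, the lowest AVC in the table is 174/8 ≈ ¥21.75 at x = 8, and P = ¥18 falls below it — price never covers variable cost, so the firm shuts down and loses only its fixed cost.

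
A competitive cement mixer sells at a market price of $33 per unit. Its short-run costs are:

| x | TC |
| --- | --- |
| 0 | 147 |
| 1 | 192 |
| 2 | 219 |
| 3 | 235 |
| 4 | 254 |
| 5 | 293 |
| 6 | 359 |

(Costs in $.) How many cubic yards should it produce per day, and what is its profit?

x = 4; profit = -$122

Compute π = P·x − TC at each output: x=0: -147; x=1: -159; x=2: -153; x=3: -136; x=4: -122; x=5: -128; x=6: -161.
Profit is maximized at x = 4. AVC there is 107/4 = $26.75 ≤ P, so producing beats shutting down (which would give -$147).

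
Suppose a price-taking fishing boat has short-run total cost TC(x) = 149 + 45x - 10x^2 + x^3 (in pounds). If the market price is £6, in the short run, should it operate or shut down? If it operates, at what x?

From TC, MC = TC'(x) = 45 - 20x + 3x^2 and AVC = VC/x = 45 - 10x + x^2.
The AVC parabola has its vertex at x = 10/2 = 5, where AVC = 45 - 10·5 + 5^2 = £20.
P = £6 lies below min AVC = £20; no output level covers variable cost.
Shutting down limits the loss to fixed cost, £149.

Shut down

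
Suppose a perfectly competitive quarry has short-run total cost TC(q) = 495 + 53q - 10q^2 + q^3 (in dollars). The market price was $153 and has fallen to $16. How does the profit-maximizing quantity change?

MC = 53 - 20q + 3q^2; the shutdown threshold is min AVC = $28 (at q = 5).
With P = $153 above the shutdown price, P = MC gives q = 10.
At P = $16 < min AVC = $28, price no longer covers variable cost at any output, so the firm shuts down: q = 0.

Output falls from 10 to 0 (the firm shuts down)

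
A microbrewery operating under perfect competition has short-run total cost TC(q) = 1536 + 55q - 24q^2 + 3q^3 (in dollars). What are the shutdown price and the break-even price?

Shutdown price = $7; break-even price = $247

Shutdown price = min AVC. AVC = 55 - 24q + 3q^2, with vertex at q = 4 and minimum $7.
ATC = 1536/q + 55 - 24q + 3q^2. Setting dATC/dq = −1536/q^2 − 24 + 6q = 0 gives q = 8 (since 6·8^3 − 24·8^2 = 1536).
min ATC = 1536/8 + 55 − 24·8 + 3·8^2 = $247. That is the break-even price.
For $7 ≤ P < $247 the firm produces at a loss; below $7 it shuts down.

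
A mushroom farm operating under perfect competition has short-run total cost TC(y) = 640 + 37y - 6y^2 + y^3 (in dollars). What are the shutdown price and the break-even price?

Shutdown price = $28; break-even price = $133

AVC = 37 - 6y + y^2; minimized at y = 3, giving min AVC = $28. That is the shutdown price.
ATC = 640/y + 37 - 6y + y^2. Setting dATC/dy = −640/y^2 − 6 + 2y = 0 gives y = 8 (since 2·8^3 − 6·8^2 = 640).
min ATC = 640/8 + 37 − 6·8 + 8^2 = $133. That is the break-even price.
Between these two prices the firm operates at a loss; above $133 it earns a profit.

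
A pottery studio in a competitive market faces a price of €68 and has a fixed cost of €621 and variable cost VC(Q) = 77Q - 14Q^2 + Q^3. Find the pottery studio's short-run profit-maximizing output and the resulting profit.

AVC = 77 - 14Q + Q^2; min AVC = €28 at Q = 7. Since P = €68 ≥ min AVC, the firm produces.
MC = 77 - 28Q + 3Q^2. Setting P = MC and taking the root on the rising branch gives Q* = 9.
TR = 68·9 = 612. TC = 621 + 288 = 909. Profit = 612 − 909 = -€297.
By producing, the firm covers all variable cost plus €324 of fixed cost; shutting down would lose the full €621.

Profit = -€297 at Q = 9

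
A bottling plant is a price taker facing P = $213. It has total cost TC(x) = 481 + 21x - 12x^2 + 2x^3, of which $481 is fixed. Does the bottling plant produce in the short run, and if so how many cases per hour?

From TC, MC = TC'(x) = 21 - 24x + 6x^2 and AVC = VC/x = 21 - 12x + 2x^2.
AVC hits its minimum where MC = AVC, at x = 3, giving min AVC = 21 - 12·3 + 2·3^2 = $3.
Because $213 ≥ $3, revenue can cover variable cost; the firm operates.
Solving P = MC: -192 - 24x + 6x^2 = 0 ⇒ x = -4 or 8. On the upward-sloping branch, x* = 8.
Check: AVC at x = 8 is $53 ≤ P, so revenue covers variable cost.
Profit = P·x − TC = 213·8 − 905 = $799.

Produce at x = 8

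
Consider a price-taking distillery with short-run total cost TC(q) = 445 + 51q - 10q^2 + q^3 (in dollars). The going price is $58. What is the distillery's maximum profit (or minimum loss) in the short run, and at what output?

Profit = -$249 at q = 7

AVC = 51 - 10q + q^2 has its minimum $26 at q = 5; price $58 clears that bar, so the firm operates.
With MC = 51 - 20q + 3q^2, P = MC on the upward-sloping part at q* = 7.
TR = 58·7 = 406. TC = 445 + 210 = 655. Profit = 406 − 655 = -$249.
Shutting down would mean losing the fixed cost of $445, so operating at a loss of $249 is better by $196.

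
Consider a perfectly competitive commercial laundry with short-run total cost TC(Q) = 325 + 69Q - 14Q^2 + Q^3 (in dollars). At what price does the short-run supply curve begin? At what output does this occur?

$20 per unit, at Q = 7

The shutdown price is the minimum of AVC. VC = 69Q - 14Q^2 + Q^3, so AVC = 69 - 14Q + Q^2.
At the minimum of AVC, MC = AVC. MC = 69 - 28Q + 3Q^2; setting MC = AVC gives 2Q^2 - 14Q = 0, so Q = 7. min AVC = 20.
The firm shuts down for any P below $20.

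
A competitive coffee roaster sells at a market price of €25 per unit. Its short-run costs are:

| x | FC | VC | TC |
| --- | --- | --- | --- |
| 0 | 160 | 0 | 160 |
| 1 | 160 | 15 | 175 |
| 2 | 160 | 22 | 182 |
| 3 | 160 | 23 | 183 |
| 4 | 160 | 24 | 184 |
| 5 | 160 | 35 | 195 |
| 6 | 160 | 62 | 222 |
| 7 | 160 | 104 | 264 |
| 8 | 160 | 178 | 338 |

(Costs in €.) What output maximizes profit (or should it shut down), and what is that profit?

Profit at each row (π = 25x − TC): x=0: -160; x=1: -150; x=2: -132; x=3: -108; x=4: -84; x=5: -70; x=6: -72; x=7: -89; x=8: -138.
Profit is maximized at x = 5. AVC there is 35/5 = €7 ≤ P, so producing beats shutting down (which would give -€160).

x = 5; profit = -€70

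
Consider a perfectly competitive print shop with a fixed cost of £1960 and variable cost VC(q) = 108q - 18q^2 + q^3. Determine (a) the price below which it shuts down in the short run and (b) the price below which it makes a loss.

Shutdown price = £27; break-even price = £192

Shutdown price = min AVC. AVC = 108 - 18q + q^2, with vertex at q = 9 and minimum £27.
ATC = 1960/q + 108 - 18q + q^2. Setting dATC/dq = −1960/q^2 − 18 + 2q = 0 gives q = 14 (since 2·14^3 − 18·14^2 = 1960).
min ATC = 1960/14 + 108 − 18·14 + 14^2 = £192. That is the break-even price.
Between these two prices the firm operates at a loss; above £192 it earns a profit.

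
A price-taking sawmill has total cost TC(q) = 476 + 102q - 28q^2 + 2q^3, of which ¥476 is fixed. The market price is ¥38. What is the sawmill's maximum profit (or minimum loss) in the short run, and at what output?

Profit = -¥220 at q = 8

AVC = 102 - 28q + 2q^2; min AVC = ¥4 at q = 7. Since P = ¥38 ≥ min AVC, the firm produces.
With MC = 102 - 56q + 6q^2, P = MC on the upward-sloping part at q* = 8.
TR = 38·8 = 304. TC = 476 + 48 = 524. Profit = 304 − 524 = -¥220.
By producing, the firm covers all variable cost plus ¥256 of fixed cost; shutting down would lose the full ¥476.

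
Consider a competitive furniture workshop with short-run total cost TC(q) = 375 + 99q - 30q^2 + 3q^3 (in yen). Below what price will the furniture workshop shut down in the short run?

Short-run supply begins at min AVC. From VC = 99q - 30q^2 + 3q^3, AVC = 99 - 30q + 3q^2.
At the minimum of AVC, MC = AVC. MC = 99 - 60q + 9q^2; setting MC = AVC gives 6q^2 - 30q = 0, so q = 5. min AVC = 24.
So the shutdown price is ¥24.

¥24 per unit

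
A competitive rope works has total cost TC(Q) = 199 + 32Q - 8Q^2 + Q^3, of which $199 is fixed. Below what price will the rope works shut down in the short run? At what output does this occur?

$16 per unit, at Q = 4

The shutdown price is the minimum of AVC. VC = 32Q - 8Q^2 + Q^3, so AVC = 32 - 8Q + Q^2.
At the minimum of AVC, MC = AVC. MC = 32 - 16Q + 3Q^2; setting MC = AVC gives 2Q^2 - 8Q = 0, so Q = 4. min AVC = 16.
The firm shuts down for any P below $16.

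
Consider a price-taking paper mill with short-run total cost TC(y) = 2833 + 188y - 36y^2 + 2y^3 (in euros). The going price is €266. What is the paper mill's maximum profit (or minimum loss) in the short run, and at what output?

AVC = 188 - 36y + 2y^2; min AVC = €26 at y = 9. Since P = €266 ≥ min AVC, the firm produces.
With MC = 188 - 72y + 6y^2, P = MC on the upward-sloping part at y* = 13.
TR = 266·13 = 3458. TC = 2833 + 754 = 3587. Profit = 3458 − 3587 = -€129.
By producing, the firm covers all variable cost plus €2704 of fixed cost; shutting down would lose the full €2833.

Profit = -€129 at y = 13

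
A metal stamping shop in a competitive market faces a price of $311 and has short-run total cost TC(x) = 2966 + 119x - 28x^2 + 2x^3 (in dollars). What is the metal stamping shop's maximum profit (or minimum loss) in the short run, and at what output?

Profit = -$86 at x = 12

AVC = 119 - 28x + 2x^2 has its minimum $21 at x = 7; price $311 clears that bar, so the firm operates.
With MC = 119 - 56x + 6x^2, P = MC on the upward-sloping part at x* = 12.
TR = 311·12 = 3732. TC = 2966 + 852 = 3818. Profit = 3732 − 3818 = -$86.
That loss of $86 beats the $2966 the firm would lose by shutting down; producing recovers $2880 of fixed cost.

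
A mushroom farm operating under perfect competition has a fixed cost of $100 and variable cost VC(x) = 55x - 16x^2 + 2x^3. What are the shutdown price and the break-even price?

Shutdown price = $23; break-even price = $45

Shutdown price = min AVC. AVC = 55 - 16x + 2x^2, with vertex at x = 4 and minimum $23.
ATC = 100/x + 55 - 16x + 2x^2. Setting dATC/dx = −100/x^2 − 16 + 4x = 0 gives x = 5 (since 4·5^3 − 16·5^2 = 100).
min ATC = 100/5 + 55 − 16·5 + 2·5^2 = $45. That is the break-even price.
For $23 ≤ P < $45 the firm produces at a loss; below $23 it shuts down.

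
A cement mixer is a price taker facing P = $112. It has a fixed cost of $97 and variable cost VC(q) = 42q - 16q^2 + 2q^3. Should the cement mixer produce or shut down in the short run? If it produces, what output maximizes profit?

Produce at q = 7

Variable cost is VC = 42q - 16q^2 + 2q^3, so AVC = VC/q = 42 - 16q + 2q^2 and MC = dTC/dq = 42 - 32q + 6q^2.
The AVC parabola has its vertex at q = 16/4 = 4, where AVC = 42 - 16·4 + 2·4^2 = $10.
P = $112 exceeds min AVC = $10, so the firm stays open.
Solving P = MC: -70 - 32q + 6q^2 = 0 ⇒ q = -5/3 or 7. On the upward-sloping branch, q* = 7.
Check: AVC at q = 7 is $28 ≤ P, so revenue covers variable cost.
Profit = P·q − TC = 112·7 − 293 = $491.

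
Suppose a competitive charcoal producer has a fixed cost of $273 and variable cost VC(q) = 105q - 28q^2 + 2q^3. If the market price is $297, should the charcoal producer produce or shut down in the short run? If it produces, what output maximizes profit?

Produce at q = 12

From TC, MC = TC'(q) = 105 - 56q + 6q^2 and AVC = VC/q = 105 - 28q + 2q^2.
AVC hits its minimum where MC = AVC, at q = 7, giving min AVC = 105 - 28·7 + 2·7^2 = $7.
Since P = $297 ≥ min AVC = $7, price covers variable cost and the firm should produce.
P = MC gives -192 - 56q + 6q^2 = 0, with roots -8/3 and 12. Take the larger (rising MC): q* = 12.
Check: AVC at q = 12 is $57 ≤ P, so revenue covers variable cost.
Profit = P·q − TC = 297·12 − 957 = $2607.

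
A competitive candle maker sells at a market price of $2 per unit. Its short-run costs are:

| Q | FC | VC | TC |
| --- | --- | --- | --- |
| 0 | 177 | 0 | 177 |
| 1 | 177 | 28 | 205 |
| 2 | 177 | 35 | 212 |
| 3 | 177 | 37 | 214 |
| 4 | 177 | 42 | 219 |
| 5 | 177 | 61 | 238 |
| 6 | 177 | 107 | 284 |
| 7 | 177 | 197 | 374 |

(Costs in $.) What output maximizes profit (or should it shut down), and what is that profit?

Tabulate TR − TC: Q=0: -177; Q=1: -203; Q=2: -208; Q=3: -208; Q=4: -211; Q=5: -228; Q=6: -272; Q=7: -360.
Profit is highest at Q = 0. Equivalently, the lowest AVC in the table is 42/4 ≈ $10.50 at Q = 4, and P = $2 falls below it — price never covers variable cost, so the firm shuts down and loses only its fixed cost.

Q = 0 (shut down); profit = -$177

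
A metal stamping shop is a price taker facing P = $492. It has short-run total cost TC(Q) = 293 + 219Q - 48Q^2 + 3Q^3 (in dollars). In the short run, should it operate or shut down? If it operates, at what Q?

Strip out fixed cost: VC = 219Q - 48Q^2 + 3Q^3. Then AVC = 219 - 48Q + 3Q^2 and MC = 219 - 96Q + 9Q^2.
AVC hits its minimum where MC = AVC, at Q = 8, giving min AVC = 219 - 48·8 + 3·8^2 = $27.
P = $492 exceeds min AVC = $27, so the firm stays open.
Solving P = MC: -273 - 96Q + 9Q^2 = 0 ⇒ Q = -7/3 or 13. On the upward-sloping branch, Q* = 13.
Check: AVC at Q = 13 is $102 ≤ P, so revenue covers variable cost.
Profit = P·Q − TC = 492·13 − 1619 = $4777.

Produce at Q = 13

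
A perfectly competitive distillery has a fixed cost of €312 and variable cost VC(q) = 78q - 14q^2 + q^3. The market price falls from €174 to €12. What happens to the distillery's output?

MC = 78 - 28q + 3q^2; the shutdown threshold is min AVC = €29 (at q = 7).
With P = €174 above the shutdown price, P = MC gives q = 12.
At P = €12 < min AVC = €29, price no longer covers variable cost at any output, so the firm shuts down: q = 0.

Output falls from 12 to 0 (the firm shuts down)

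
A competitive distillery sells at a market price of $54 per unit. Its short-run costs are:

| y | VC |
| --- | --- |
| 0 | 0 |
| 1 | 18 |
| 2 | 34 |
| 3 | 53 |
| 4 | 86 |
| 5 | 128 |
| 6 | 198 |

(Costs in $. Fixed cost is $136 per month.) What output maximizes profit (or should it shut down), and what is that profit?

Tabulate TR − TC: y=0: -136; y=1: -100; y=2: -62; y=3: -27; y=4: -6; y=5: 6; y=6: -10.
Profit is maximized at y = 5. AVC there is 128/5 = $25.60 ≤ P, so producing beats shutting down (which would give -$136).

y = 5; profit = $6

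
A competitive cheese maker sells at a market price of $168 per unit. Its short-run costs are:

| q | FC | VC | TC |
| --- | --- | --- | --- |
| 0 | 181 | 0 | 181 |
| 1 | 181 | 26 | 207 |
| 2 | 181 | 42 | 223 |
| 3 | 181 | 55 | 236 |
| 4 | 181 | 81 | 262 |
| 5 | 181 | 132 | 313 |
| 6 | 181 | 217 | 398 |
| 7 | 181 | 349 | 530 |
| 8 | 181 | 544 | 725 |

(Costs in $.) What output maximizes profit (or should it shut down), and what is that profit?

Profit at each row (π = 168q − TC): q=0: -181; q=1: -39; q=2: 113; q=3: 268; q=4: 410; q=5: 527; q=6: 610; q=7: 646; q=8: 619.
Profit is maximized at q = 7. AVC there is 349/7 = $49.86 ≤ P, so producing beats shutting down (which would give -$181).

q = 7; profit = $646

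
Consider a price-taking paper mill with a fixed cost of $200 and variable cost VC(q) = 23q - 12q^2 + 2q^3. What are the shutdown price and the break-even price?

Shutdown price = $5; break-even price = $53

Shutdown price = min AVC. AVC = 23 - 12q + 2q^2, with vertex at q = 3 and minimum $5.
ATC = 200/q + 23 - 12q + 2q^2. Setting dATC/dq = −200/q^2 − 12 + 4q = 0 gives q = 5 (since 4·5^3 − 12·5^2 = 200).
min ATC = 200/5 + 23 − 12·5 + 2·5^2 = $53. That is the break-even price.
For $5 ≤ P < $53 the firm produces at a loss; below $5 it shuts down.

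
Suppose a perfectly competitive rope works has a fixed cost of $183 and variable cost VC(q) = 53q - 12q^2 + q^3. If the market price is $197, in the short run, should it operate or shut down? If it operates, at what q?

Strip out fixed cost: VC = 53q - 12q^2 + q^3. Then AVC = 53 - 12q + q^2 and MC = 53 - 24q + 3q^2.
The AVC parabola has its vertex at q = 12/2 = 6, where AVC = 53 - 12·6 + 6^2 = $17.
Because $197 ≥ $17, revenue can cover variable cost; the firm operates.
Solving P = MC: -144 - 24q + 3q^2 = 0 ⇒ q = -4 or 12. On the upward-sloping branch, q* = 12.
Check: AVC at q = 12 is $53 ≤ P, so revenue covers variable cost.
Profit = P·q − TC = 197·12 − 819 = $1545.

Produce at q = 12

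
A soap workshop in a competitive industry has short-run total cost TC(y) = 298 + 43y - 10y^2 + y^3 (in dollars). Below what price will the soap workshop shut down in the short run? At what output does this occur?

The firm shuts down when price falls below the minimum of average variable cost. AVC = VC/y = 43 - 10y + y^2.
dAVC/dy = -10 + 2y = 0 gives y = 5. min AVC = 43 - 10·5 + 5^2 = 18.
So the shutdown price is $18.

$18 per unit, at y = 5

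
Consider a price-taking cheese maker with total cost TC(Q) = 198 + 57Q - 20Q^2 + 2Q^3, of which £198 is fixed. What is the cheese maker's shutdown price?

£7 per unit

The shutdown price is the minimum of AVC. VC = 57Q - 20Q^2 + 2Q^3, so AVC = 57 - 20Q + 2Q^2.
dAVC/dQ = -20 + 4Q = 0 gives Q = 5. min AVC = 57 - 20·5 + 2·5^2 = 7.
For P < £7 the firm produces nothing.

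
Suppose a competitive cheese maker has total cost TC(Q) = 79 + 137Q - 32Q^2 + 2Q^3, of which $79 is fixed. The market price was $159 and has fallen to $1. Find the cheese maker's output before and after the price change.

Output falls from 11 to 0 (the firm shuts down)

MC = 137 - 64Q + 6Q^2; the shutdown threshold is min AVC = $9 (at Q = 8).
At P = $159 ≥ min AVC, set P = MC on the rising branch: Q = 11.
At P = $1 < min AVC = $9, price no longer covers variable cost at any output, so the firm shuts down: Q = 0.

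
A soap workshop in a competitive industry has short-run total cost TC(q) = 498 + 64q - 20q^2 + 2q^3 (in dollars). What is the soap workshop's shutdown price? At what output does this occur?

The firm shuts down when price falls below the minimum of average variable cost. AVC = VC/q = 64 - 20q + 2q^2.
dAVC/dq = -20 + 4q = 0 gives q = 5. min AVC = 64 - 20·5 + 2·5^2 = 14.
The firm shuts down for any P below $14.

$14 per unit, at q = 5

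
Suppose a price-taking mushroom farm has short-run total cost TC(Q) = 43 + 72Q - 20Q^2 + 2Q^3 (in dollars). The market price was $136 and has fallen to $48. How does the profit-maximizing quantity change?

AVC = 72 - 20Q + 2Q^2, minimized at Q = 5 where min AVC = $22. MC = 72 - 40Q + 6Q^2.
At P = $136 ≥ min AVC, set P = MC on the rising branch: Q = 8.
At P = $48 ≥ min AVC, set P = MC: Q = 6. The firm stays open but cuts output.

Output falls from 8 to 6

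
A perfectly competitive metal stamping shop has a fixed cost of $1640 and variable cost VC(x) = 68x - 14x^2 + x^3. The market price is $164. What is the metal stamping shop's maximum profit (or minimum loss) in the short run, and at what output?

AVC = 68 - 14x + x^2 has its minimum $19 at x = 7; price $164 clears that bar, so the firm operates.
With MC = 68 - 28x + 3x^2, P = MC on the upward-sloping part at x* = 12.
TR = 164·12 = 1968. TC = 1640 + 528 = 2168. Profit = 1968 − 2168 = -$200.
By producing, the firm covers all variable cost plus $1440 of fixed cost; shutting down would lose the full $1640.

Profit = -$200 at x = 12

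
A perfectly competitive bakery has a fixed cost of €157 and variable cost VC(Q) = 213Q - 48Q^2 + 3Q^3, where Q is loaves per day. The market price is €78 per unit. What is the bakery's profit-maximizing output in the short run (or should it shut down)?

Variable cost is VC = 213Q - 48Q^2 + 3Q^3, so AVC = VC/Q = 213 - 48Q + 3Q^2 and MC = dTC/dQ = 213 - 96Q + 9Q^2.
The AVC parabola has its vertex at Q = 48/6 = 8, where AVC = 213 - 48·8 + 3·8^2 = €21.
Because €78 ≥ €21, revenue can cover variable cost; the firm operates.
Solving P = MC: 135 - 96Q + 9Q^2 = 0 ⇒ Q = 5/3 or 9. On the upward-sloping branch, Q* = 9.
Check: AVC at Q = 9 is €24 ≤ P, so revenue covers variable cost.
Profit = P·Q − TC = 78·9 − 373 = €329.

Produce at Q = 9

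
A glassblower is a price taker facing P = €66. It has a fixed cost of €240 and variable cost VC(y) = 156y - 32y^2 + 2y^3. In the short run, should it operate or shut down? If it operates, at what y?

Produce at y = 9

Variable cost is VC = 156y - 32y^2 + 2y^3, so AVC = VC/y = 156 - 32y + 2y^2 and MC = dTC/dy = 156 - 64y + 6y^2.
AVC is minimized where dAVC/dy = -32 + 4y = 0, at y = 8; min AVC = 156 - 32·8 + 2·8^2 = €28.
Because €66 ≥ €28, revenue can cover variable cost; the firm operates.
Solving P = MC: 90 - 64y + 6y^2 = 0 ⇒ y = 5/3 or 9. On the upward-sloping branch, y* = 9.
Check: AVC at y = 9 is €30 ≤ P, so revenue covers variable cost.
Profit = P·y − TC = 66·9 − 510 = €84.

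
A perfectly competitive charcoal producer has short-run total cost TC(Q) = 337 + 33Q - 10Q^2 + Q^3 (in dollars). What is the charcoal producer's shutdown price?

$8 per unit

Short-run supply begins at min AVC. From VC = 33Q - 10Q^2 + Q^3, AVC = 33 - 10Q + Q^2.
dAVC/dQ = -10 + 2Q = 0 gives Q = 5. min AVC = 33 - 10·5 + 5^2 = 8.
So the shutdown price is $8.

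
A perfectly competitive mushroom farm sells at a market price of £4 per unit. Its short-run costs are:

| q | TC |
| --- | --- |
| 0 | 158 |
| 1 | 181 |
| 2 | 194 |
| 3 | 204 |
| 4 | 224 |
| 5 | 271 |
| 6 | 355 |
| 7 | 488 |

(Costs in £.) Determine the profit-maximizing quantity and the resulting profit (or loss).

Tabulate TR − TC: q=0: -158; q=1: -177; q=2: -186; q=3: -192; q=4: -208; q=5: -251; q=6: -331; q=7: -460.
Profit is highest at q = 0. Equivalently, the lowest AVC in the table is 46/3 ≈ £15.33 at q = 3, and P = £4 falls below it — price never covers variable cost, so the firm shuts down and loses only its fixed cost.

q = 0 (shut down); profit = -£158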